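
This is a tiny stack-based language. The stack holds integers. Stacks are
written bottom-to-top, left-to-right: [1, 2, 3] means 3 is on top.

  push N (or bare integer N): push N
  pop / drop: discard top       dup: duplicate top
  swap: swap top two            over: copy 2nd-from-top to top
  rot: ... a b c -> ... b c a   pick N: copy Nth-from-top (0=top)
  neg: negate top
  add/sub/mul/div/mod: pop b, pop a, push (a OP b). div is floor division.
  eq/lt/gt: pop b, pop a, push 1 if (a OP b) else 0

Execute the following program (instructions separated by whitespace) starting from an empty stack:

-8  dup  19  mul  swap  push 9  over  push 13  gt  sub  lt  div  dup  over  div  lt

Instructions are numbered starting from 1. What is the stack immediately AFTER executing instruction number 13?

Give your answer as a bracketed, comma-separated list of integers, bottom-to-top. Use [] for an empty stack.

Step 1 ('-8'): [-8]
Step 2 ('dup'): [-8, -8]
Step 3 ('19'): [-8, -8, 19]
Step 4 ('mul'): [-8, -152]
Step 5 ('swap'): [-152, -8]
Step 6 ('push 9'): [-152, -8, 9]
Step 7 ('over'): [-152, -8, 9, -8]
Step 8 ('push 13'): [-152, -8, 9, -8, 13]
Step 9 ('gt'): [-152, -8, 9, 0]
Step 10 ('sub'): [-152, -8, 9]
Step 11 ('lt'): [-152, 1]
Step 12 ('div'): [-152]
Step 13 ('dup'): [-152, -152]

Answer: [-152, -152]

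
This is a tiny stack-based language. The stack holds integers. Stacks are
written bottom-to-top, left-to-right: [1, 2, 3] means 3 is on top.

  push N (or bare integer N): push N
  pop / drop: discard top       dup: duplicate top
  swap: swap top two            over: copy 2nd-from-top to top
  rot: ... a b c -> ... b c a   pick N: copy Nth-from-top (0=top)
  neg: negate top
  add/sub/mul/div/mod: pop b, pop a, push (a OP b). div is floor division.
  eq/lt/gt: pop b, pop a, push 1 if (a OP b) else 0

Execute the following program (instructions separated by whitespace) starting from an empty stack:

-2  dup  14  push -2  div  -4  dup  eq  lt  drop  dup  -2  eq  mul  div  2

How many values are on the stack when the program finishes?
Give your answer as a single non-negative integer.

Answer: 2

Derivation:
After 'push -2': stack = [-2] (depth 1)
After 'dup': stack = [-2, -2] (depth 2)
After 'push 14': stack = [-2, -2, 14] (depth 3)
After 'push -2': stack = [-2, -2, 14, -2] (depth 4)
After 'div': stack = [-2, -2, -7] (depth 3)
After 'push -4': stack = [-2, -2, -7, -4] (depth 4)
After 'dup': stack = [-2, -2, -7, -4, -4] (depth 5)
After 'eq': stack = [-2, -2, -7, 1] (depth 4)
After 'lt': stack = [-2, -2, 1] (depth 3)
After 'drop': stack = [-2, -2] (depth 2)
After 'dup': stack = [-2, -2, -2] (depth 3)
After 'push -2': stack = [-2, -2, -2, -2] (depth 4)
After 'eq': stack = [-2, -2, 1] (depth 3)
After 'mul': stack = [-2, -2] (depth 2)
After 'div': stack = [1] (depth 1)
After 'push 2': stack = [1, 2] (depth 2)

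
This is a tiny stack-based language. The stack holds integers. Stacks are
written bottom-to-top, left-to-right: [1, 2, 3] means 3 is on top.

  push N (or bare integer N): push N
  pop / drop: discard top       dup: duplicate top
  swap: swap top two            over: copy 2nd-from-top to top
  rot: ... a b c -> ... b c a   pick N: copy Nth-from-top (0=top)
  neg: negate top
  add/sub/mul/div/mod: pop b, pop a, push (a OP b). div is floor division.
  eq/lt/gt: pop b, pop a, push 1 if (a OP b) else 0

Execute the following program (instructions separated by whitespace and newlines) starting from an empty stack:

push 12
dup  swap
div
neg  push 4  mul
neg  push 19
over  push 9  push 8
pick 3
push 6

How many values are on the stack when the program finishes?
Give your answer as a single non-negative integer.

Answer: 7

Derivation:
After 'push 12': stack = [12] (depth 1)
After 'dup': stack = [12, 12] (depth 2)
After 'swap': stack = [12, 12] (depth 2)
After 'div': stack = [1] (depth 1)
After 'neg': stack = [-1] (depth 1)
After 'push 4': stack = [-1, 4] (depth 2)
After 'mul': stack = [-4] (depth 1)
After 'neg': stack = [4] (depth 1)
After 'push 19': stack = [4, 19] (depth 2)
After 'over': stack = [4, 19, 4] (depth 3)
After 'push 9': stack = [4, 19, 4, 9] (depth 4)
After 'push 8': stack = [4, 19, 4, 9, 8] (depth 5)
After 'pick 3': stack = [4, 19, 4, 9, 8, 19] (depth 6)
After 'push 6': stack = [4, 19, 4, 9, 8, 19, 6] (depth 7)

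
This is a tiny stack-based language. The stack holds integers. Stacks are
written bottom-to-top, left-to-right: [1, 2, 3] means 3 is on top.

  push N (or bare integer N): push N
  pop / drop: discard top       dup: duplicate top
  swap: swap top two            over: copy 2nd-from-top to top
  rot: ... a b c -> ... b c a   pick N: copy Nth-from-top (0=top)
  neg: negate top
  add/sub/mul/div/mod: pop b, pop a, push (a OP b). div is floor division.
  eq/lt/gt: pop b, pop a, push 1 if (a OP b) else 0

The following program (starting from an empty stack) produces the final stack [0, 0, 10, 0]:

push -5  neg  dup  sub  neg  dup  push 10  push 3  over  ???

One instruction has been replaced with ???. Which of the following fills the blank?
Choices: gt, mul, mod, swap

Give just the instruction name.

Answer: gt

Derivation:
Stack before ???: [0, 0, 10, 3, 10]
Stack after ???:  [0, 0, 10, 0]
Checking each choice:
  gt: MATCH
  mul: produces [0, 0, 10, 30]
  mod: produces [0, 0, 10, 3]
  swap: produces [0, 0, 10, 10, 3]


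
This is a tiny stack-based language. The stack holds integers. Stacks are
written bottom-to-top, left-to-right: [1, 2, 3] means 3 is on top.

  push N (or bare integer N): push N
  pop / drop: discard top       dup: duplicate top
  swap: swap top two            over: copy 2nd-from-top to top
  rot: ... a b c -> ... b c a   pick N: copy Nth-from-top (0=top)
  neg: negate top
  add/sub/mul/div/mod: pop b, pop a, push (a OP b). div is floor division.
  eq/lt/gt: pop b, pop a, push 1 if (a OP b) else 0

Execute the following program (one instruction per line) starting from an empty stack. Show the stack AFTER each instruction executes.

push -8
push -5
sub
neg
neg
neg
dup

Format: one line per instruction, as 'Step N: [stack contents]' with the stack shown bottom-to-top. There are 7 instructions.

Step 1: [-8]
Step 2: [-8, -5]
Step 3: [-3]
Step 4: [3]
Step 5: [-3]
Step 6: [3]
Step 7: [3, 3]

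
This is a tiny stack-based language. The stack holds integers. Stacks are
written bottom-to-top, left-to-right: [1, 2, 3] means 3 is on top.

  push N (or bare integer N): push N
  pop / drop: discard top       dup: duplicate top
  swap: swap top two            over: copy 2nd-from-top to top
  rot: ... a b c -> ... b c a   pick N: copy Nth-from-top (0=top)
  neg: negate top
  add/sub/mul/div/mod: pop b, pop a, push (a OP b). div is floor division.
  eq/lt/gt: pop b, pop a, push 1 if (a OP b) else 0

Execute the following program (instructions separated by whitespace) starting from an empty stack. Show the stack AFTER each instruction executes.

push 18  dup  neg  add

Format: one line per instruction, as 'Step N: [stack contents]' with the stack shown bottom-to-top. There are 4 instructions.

Step 1: [18]
Step 2: [18, 18]
Step 3: [18, -18]
Step 4: [0]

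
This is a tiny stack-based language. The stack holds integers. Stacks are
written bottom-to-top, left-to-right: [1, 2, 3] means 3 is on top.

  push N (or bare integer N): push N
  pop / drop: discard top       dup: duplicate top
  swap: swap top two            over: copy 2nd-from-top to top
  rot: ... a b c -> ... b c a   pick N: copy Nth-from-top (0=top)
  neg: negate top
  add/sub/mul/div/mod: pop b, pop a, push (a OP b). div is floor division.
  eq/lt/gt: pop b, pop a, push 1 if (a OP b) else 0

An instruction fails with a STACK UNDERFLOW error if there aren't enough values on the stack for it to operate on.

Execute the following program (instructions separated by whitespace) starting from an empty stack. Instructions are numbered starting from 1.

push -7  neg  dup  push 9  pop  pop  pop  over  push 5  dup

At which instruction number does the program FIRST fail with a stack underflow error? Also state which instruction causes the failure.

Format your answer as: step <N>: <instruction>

Step 1 ('push -7'): stack = [-7], depth = 1
Step 2 ('neg'): stack = [7], depth = 1
Step 3 ('dup'): stack = [7, 7], depth = 2
Step 4 ('push 9'): stack = [7, 7, 9], depth = 3
Step 5 ('pop'): stack = [7, 7], depth = 2
Step 6 ('pop'): stack = [7], depth = 1
Step 7 ('pop'): stack = [], depth = 0
Step 8 ('over'): needs 2 value(s) but depth is 0 — STACK UNDERFLOW

Answer: step 8: over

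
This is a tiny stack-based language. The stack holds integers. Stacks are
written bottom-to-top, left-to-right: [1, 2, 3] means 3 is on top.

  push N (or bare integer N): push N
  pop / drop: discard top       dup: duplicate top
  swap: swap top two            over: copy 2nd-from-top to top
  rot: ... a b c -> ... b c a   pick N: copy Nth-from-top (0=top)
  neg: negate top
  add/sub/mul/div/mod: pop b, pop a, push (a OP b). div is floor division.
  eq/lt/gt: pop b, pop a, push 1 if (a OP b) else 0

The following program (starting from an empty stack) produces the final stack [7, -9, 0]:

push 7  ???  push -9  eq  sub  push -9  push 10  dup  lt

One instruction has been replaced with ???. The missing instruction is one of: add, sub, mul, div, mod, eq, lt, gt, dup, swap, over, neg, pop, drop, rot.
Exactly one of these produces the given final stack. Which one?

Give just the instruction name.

Stack before ???: [7]
Stack after ???:  [7, 7]
The instruction that transforms [7] -> [7, 7] is: dup

Answer: dup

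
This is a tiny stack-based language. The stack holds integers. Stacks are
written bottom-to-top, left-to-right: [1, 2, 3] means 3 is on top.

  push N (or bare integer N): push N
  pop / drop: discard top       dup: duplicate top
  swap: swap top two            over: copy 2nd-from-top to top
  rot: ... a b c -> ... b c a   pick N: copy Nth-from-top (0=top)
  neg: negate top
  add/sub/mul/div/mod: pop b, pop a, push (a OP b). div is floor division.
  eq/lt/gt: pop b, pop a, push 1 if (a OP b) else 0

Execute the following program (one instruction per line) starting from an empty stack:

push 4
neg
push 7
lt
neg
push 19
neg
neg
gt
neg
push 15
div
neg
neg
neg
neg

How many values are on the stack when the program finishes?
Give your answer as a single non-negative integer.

After 'push 4': stack = [4] (depth 1)
After 'neg': stack = [-4] (depth 1)
After 'push 7': stack = [-4, 7] (depth 2)
After 'lt': stack = [1] (depth 1)
After 'neg': stack = [-1] (depth 1)
After 'push 19': stack = [-1, 19] (depth 2)
After 'neg': stack = [-1, -19] (depth 2)
After 'neg': stack = [-1, 19] (depth 2)
After 'gt': stack = [0] (depth 1)
After 'neg': stack = [0] (depth 1)
After 'push 15': stack = [0, 15] (depth 2)
After 'div': stack = [0] (depth 1)
After 'neg': stack = [0] (depth 1)
After 'neg': stack = [0] (depth 1)
After 'neg': stack = [0] (depth 1)
After 'neg': stack = [0] (depth 1)

Answer: 1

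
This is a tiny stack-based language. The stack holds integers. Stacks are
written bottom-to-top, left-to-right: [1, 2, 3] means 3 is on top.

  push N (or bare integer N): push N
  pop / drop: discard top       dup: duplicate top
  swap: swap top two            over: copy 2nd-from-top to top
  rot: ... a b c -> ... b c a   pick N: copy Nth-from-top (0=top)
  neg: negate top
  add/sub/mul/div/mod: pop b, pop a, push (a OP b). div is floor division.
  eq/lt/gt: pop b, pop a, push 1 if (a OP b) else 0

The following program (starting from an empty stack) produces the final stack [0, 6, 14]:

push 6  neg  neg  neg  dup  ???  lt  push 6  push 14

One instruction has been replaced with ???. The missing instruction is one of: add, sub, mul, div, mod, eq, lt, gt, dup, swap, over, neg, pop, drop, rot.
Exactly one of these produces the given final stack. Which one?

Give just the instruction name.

Answer: swap

Derivation:
Stack before ???: [-6, -6]
Stack after ???:  [-6, -6]
The instruction that transforms [-6, -6] -> [-6, -6] is: swap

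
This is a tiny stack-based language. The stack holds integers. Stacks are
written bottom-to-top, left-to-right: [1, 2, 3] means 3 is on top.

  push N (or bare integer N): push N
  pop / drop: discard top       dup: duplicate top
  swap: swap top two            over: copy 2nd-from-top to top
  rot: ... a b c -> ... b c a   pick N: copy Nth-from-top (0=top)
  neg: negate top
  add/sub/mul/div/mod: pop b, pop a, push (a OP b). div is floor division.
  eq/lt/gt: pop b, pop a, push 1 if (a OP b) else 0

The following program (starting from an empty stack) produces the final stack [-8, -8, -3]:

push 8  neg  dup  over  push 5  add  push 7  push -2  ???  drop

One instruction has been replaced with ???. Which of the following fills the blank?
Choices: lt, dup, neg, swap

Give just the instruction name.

Stack before ???: [-8, -8, -3, 7, -2]
Stack after ???:  [-8, -8, -3, 0]
Checking each choice:
  lt: MATCH
  dup: produces [-8, -8, -3, 7, -2]
  neg: produces [-8, -8, -3, 7]
  swap: produces [-8, -8, -3, -2]


Answer: lt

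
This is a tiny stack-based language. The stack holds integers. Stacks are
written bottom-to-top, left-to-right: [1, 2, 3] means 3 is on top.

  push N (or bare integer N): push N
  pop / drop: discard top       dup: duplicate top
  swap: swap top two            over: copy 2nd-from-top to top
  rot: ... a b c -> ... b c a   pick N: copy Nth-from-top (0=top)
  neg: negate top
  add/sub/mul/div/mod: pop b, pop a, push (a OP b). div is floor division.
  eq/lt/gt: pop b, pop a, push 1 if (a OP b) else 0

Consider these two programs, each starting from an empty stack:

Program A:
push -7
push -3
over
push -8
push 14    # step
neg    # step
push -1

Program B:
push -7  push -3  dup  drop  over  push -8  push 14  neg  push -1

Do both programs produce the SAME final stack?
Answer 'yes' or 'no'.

Program A trace:
  After 'push -7': [-7]
  After 'push -3': [-7, -3]
  After 'over': [-7, -3, -7]
  After 'push -8': [-7, -3, -7, -8]
  After 'push 14': [-7, -3, -7, -8, 14]
  After 'neg': [-7, -3, -7, -8, -14]
  After 'push -1': [-7, -3, -7, -8, -14, -1]
Program A final stack: [-7, -3, -7, -8, -14, -1]

Program B trace:
  After 'push -7': [-7]
  After 'push -3': [-7, -3]
  After 'dup': [-7, -3, -3]
  After 'drop': [-7, -3]
  After 'over': [-7, -3, -7]
  After 'push -8': [-7, -3, -7, -8]
  After 'push 14': [-7, -3, -7, -8, 14]
  After 'neg': [-7, -3, -7, -8, -14]
  After 'push -1': [-7, -3, -7, -8, -14, -1]
Program B final stack: [-7, -3, -7, -8, -14, -1]
Same: yes

Answer: yes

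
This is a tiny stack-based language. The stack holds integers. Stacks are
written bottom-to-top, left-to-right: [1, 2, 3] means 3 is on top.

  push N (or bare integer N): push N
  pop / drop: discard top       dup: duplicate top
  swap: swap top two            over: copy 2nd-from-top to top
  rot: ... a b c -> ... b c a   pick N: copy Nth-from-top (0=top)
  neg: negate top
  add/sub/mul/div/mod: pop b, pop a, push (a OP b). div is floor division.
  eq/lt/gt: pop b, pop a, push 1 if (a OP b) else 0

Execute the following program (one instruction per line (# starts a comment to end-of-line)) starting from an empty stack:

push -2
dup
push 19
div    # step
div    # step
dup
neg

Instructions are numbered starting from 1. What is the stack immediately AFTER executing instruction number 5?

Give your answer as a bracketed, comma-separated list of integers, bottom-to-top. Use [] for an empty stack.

Answer: [2]

Derivation:
Step 1 ('push -2'): [-2]
Step 2 ('dup'): [-2, -2]
Step 3 ('push 19'): [-2, -2, 19]
Step 4 ('div'): [-2, -1]
Step 5 ('div'): [2]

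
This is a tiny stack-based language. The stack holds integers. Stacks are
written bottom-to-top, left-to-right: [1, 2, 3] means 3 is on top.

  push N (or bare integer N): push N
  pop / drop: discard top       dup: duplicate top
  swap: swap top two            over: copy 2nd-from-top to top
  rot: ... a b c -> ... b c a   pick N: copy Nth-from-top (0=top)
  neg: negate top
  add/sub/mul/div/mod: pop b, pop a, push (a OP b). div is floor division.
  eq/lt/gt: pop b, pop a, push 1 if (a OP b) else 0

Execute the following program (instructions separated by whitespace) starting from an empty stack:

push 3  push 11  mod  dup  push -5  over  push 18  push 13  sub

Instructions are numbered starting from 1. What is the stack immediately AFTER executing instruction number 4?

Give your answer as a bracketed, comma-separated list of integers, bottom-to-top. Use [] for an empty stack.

Answer: [3, 3]

Derivation:
Step 1 ('push 3'): [3]
Step 2 ('push 11'): [3, 11]
Step 3 ('mod'): [3]
Step 4 ('dup'): [3, 3]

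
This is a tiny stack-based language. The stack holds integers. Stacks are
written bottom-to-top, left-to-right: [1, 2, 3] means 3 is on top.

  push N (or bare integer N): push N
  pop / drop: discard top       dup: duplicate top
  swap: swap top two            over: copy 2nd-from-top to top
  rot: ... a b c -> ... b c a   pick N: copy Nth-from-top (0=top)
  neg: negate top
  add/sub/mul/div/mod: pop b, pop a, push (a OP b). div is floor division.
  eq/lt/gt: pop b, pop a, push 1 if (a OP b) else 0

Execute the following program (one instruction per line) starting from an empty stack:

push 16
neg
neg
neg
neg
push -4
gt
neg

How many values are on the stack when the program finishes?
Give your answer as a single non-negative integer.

Answer: 1

Derivation:
After 'push 16': stack = [16] (depth 1)
After 'neg': stack = [-16] (depth 1)
After 'neg': stack = [16] (depth 1)
After 'neg': stack = [-16] (depth 1)
After 'neg': stack = [16] (depth 1)
After 'push -4': stack = [16, -4] (depth 2)
After 'gt': stack = [1] (depth 1)
After 'neg': stack = [-1] (depth 1)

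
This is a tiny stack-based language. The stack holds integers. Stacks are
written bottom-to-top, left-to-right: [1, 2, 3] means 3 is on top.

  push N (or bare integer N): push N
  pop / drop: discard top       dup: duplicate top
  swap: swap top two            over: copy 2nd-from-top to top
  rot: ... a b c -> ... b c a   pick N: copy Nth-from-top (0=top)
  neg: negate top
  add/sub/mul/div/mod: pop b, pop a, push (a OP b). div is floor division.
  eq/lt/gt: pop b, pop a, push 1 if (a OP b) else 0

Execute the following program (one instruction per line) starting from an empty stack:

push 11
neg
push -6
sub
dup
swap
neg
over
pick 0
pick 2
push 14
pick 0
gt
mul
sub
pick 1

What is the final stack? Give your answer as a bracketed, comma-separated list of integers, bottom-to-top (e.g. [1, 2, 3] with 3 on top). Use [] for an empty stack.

After 'push 11': [11]
After 'neg': [-11]
After 'push -6': [-11, -6]
After 'sub': [-5]
After 'dup': [-5, -5]
After 'swap': [-5, -5]
After 'neg': [-5, 5]
After 'over': [-5, 5, -5]
After 'pick 0': [-5, 5, -5, -5]
After 'pick 2': [-5, 5, -5, -5, 5]
After 'push 14': [-5, 5, -5, -5, 5, 14]
After 'pick 0': [-5, 5, -5, -5, 5, 14, 14]
After 'gt': [-5, 5, -5, -5, 5, 0]
After 'mul': [-5, 5, -5, -5, 0]
After 'sub': [-5, 5, -5, -5]
After 'pick 1': [-5, 5, -5, -5, -5]

Answer: [-5, 5, -5, -5, -5]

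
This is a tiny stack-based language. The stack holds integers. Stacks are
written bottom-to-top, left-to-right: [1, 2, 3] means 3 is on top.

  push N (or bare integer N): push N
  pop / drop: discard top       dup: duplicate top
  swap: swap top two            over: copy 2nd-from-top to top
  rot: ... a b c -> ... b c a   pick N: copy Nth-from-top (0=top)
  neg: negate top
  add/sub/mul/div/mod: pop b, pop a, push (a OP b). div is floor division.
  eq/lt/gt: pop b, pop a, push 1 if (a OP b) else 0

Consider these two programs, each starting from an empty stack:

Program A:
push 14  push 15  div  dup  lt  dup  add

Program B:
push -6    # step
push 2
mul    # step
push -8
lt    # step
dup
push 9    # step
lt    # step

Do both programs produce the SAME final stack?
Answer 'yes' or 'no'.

Program A trace:
  After 'push 14': [14]
  After 'push 15': [14, 15]
  After 'div': [0]
  After 'dup': [0, 0]
  After 'lt': [0]
  After 'dup': [0, 0]
  After 'add': [0]
Program A final stack: [0]

Program B trace:
  After 'push -6': [-6]
  After 'push 2': [-6, 2]
  After 'mul': [-12]
  After 'push -8': [-12, -8]
  After 'lt': [1]
  After 'dup': [1, 1]
  After 'push 9': [1, 1, 9]
  After 'lt': [1, 1]
Program B final stack: [1, 1]
Same: no

Answer: no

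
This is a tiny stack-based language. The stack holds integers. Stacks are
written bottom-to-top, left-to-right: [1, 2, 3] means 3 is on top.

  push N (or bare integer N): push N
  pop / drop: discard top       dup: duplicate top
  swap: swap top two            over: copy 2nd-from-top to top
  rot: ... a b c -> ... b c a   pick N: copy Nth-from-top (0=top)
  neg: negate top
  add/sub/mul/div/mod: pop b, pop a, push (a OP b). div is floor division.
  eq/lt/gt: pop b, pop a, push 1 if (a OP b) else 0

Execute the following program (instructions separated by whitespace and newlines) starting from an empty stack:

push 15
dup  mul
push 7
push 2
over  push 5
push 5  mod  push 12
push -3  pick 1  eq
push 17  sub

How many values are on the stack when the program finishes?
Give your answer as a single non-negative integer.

Answer: 7

Derivation:
After 'push 15': stack = [15] (depth 1)
After 'dup': stack = [15, 15] (depth 2)
After 'mul': stack = [225] (depth 1)
After 'push 7': stack = [225, 7] (depth 2)
After 'push 2': stack = [225, 7, 2] (depth 3)
After 'over': stack = [225, 7, 2, 7] (depth 4)
After 'push 5': stack = [225, 7, 2, 7, 5] (depth 5)
After 'push 5': stack = [225, 7, 2, 7, 5, 5] (depth 6)
After 'mod': stack = [225, 7, 2, 7, 0] (depth 5)
After 'push 12': stack = [225, 7, 2, 7, 0, 12] (depth 6)
After 'push -3': stack = [225, 7, 2, 7, 0, 12, -3] (depth 7)
After 'pick 1': stack = [225, 7, 2, 7, 0, 12, -3, 12] (depth 8)
After 'eq': stack = [225, 7, 2, 7, 0, 12, 0] (depth 7)
After 'push 17': stack = [225, 7, 2, 7, 0, 12, 0, 17] (depth 8)
After 'sub': stack = [225, 7, 2, 7, 0, 12, -17] (depth 7)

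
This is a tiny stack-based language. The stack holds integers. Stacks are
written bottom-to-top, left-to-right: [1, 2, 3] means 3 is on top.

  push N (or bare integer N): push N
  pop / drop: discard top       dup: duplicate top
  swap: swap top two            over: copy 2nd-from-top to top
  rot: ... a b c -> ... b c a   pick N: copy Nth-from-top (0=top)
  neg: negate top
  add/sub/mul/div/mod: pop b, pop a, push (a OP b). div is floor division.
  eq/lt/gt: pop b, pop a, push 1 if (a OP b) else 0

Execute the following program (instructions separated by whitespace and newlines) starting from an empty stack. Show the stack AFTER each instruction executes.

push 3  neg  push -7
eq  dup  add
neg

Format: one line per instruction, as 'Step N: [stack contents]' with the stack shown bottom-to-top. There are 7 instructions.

Step 1: [3]
Step 2: [-3]
Step 3: [-3, -7]
Step 4: [0]
Step 5: [0, 0]
Step 6: [0]
Step 7: [0]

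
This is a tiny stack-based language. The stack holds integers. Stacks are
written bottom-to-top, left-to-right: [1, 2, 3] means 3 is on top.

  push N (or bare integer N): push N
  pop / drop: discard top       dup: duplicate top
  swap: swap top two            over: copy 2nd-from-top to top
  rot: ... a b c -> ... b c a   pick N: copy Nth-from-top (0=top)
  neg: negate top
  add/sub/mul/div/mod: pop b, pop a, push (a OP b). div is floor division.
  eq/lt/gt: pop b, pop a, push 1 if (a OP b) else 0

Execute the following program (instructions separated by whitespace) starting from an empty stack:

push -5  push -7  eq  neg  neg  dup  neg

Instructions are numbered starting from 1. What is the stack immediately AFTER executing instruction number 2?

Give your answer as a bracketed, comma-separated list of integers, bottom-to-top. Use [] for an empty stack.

Answer: [-5, -7]

Derivation:
Step 1 ('push -5'): [-5]
Step 2 ('push -7'): [-5, -7]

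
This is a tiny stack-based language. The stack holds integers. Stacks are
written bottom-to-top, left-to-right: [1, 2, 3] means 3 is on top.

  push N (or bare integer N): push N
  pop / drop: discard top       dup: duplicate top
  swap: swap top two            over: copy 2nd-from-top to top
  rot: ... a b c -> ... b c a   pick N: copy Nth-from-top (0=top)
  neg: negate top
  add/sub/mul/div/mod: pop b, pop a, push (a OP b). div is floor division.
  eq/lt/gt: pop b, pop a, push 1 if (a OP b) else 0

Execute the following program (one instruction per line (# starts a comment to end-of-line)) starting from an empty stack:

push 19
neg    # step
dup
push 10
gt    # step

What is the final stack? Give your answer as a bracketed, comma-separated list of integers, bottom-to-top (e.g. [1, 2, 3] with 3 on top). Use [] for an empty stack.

After 'push 19': [19]
After 'neg': [-19]
After 'dup': [-19, -19]
After 'push 10': [-19, -19, 10]
After 'gt': [-19, 0]

Answer: [-19, 0]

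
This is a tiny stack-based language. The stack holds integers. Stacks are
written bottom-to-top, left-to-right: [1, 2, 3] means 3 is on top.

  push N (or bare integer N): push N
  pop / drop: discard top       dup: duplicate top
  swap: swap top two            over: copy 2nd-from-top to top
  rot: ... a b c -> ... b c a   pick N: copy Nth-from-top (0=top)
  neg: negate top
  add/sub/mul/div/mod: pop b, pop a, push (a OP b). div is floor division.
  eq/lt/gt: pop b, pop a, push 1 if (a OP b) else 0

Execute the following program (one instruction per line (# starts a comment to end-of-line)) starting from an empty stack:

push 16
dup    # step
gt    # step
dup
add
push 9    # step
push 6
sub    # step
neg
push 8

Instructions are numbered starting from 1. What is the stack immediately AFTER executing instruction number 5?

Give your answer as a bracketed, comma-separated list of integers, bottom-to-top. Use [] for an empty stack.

Step 1 ('push 16'): [16]
Step 2 ('dup'): [16, 16]
Step 3 ('gt'): [0]
Step 4 ('dup'): [0, 0]
Step 5 ('add'): [0]

Answer: [0]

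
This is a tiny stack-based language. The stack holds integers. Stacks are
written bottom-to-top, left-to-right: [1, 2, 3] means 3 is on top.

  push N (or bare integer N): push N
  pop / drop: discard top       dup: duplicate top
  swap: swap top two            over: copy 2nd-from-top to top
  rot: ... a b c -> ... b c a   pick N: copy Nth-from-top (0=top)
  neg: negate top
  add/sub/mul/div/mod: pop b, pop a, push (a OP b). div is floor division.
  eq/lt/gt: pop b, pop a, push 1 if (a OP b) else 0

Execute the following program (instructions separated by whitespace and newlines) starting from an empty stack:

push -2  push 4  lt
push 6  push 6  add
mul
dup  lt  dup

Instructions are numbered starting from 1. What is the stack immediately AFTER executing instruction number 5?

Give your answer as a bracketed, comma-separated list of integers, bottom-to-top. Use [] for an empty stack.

Answer: [1, 6, 6]

Derivation:
Step 1 ('push -2'): [-2]
Step 2 ('push 4'): [-2, 4]
Step 3 ('lt'): [1]
Step 4 ('push 6'): [1, 6]
Step 5 ('push 6'): [1, 6, 6]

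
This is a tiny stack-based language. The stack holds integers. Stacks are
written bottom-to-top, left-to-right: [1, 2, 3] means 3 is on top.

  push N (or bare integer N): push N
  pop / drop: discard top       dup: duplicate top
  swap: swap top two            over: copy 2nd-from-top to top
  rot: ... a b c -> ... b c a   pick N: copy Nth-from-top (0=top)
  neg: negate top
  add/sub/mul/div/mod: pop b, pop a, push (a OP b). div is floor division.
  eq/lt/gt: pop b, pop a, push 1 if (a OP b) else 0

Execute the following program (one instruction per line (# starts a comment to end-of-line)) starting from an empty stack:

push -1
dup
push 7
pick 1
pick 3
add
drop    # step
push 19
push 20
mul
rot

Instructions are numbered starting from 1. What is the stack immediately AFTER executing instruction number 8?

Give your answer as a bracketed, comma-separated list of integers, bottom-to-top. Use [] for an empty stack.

Answer: [-1, -1, 7, 19]

Derivation:
Step 1 ('push -1'): [-1]
Step 2 ('dup'): [-1, -1]
Step 3 ('push 7'): [-1, -1, 7]
Step 4 ('pick 1'): [-1, -1, 7, -1]
Step 5 ('pick 3'): [-1, -1, 7, -1, -1]
Step 6 ('add'): [-1, -1, 7, -2]
Step 7 ('drop'): [-1, -1, 7]
Step 8 ('push 19'): [-1, -1, 7, 19]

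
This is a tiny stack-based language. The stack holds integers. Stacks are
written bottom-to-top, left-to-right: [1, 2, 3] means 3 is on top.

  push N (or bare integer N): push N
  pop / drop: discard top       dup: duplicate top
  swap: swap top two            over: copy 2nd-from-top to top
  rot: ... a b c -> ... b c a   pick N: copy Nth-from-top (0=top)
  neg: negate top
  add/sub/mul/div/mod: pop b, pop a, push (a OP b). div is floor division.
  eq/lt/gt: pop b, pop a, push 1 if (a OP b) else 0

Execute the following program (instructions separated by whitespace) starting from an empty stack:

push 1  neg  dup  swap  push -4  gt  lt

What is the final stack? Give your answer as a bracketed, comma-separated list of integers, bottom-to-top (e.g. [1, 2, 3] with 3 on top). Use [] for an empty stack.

Answer: [1]

Derivation:
After 'push 1': [1]
After 'neg': [-1]
After 'dup': [-1, -1]
After 'swap': [-1, -1]
After 'push -4': [-1, -1, -4]
After 'gt': [-1, 1]
After 'lt': [1]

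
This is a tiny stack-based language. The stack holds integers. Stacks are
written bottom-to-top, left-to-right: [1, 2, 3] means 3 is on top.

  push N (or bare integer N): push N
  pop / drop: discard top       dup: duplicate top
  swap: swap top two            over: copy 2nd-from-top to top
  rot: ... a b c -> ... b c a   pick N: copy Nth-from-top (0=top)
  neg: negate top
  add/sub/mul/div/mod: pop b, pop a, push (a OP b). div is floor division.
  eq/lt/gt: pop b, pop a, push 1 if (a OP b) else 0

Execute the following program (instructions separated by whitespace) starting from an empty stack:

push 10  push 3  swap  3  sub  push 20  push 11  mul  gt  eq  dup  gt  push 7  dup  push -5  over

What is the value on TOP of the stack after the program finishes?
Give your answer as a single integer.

Answer: 7

Derivation:
After 'push 10': [10]
After 'push 3': [10, 3]
After 'swap': [3, 10]
After 'push 3': [3, 10, 3]
After 'sub': [3, 7]
After 'push 20': [3, 7, 20]
After 'push 11': [3, 7, 20, 11]
After 'mul': [3, 7, 220]
After 'gt': [3, 0]
After 'eq': [0]
After 'dup': [0, 0]
After 'gt': [0]
After 'push 7': [0, 7]
After 'dup': [0, 7, 7]
After 'push -5': [0, 7, 7, -5]
After 'over': [0, 7, 7, -5, 7]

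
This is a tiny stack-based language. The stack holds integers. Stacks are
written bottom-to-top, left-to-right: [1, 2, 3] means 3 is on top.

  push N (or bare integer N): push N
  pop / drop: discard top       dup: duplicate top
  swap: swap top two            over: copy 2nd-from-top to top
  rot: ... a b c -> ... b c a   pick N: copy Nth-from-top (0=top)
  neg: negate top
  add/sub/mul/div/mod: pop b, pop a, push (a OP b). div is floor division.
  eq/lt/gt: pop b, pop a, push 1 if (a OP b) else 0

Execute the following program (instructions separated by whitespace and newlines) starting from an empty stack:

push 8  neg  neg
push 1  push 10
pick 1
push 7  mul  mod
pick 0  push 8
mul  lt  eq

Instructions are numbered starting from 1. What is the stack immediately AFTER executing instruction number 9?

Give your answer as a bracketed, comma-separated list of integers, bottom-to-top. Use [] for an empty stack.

Step 1 ('push 8'): [8]
Step 2 ('neg'): [-8]
Step 3 ('neg'): [8]
Step 4 ('push 1'): [8, 1]
Step 5 ('push 10'): [8, 1, 10]
Step 6 ('pick 1'): [8, 1, 10, 1]
Step 7 ('push 7'): [8, 1, 10, 1, 7]
Step 8 ('mul'): [8, 1, 10, 7]
Step 9 ('mod'): [8, 1, 3]

Answer: [8, 1, 3]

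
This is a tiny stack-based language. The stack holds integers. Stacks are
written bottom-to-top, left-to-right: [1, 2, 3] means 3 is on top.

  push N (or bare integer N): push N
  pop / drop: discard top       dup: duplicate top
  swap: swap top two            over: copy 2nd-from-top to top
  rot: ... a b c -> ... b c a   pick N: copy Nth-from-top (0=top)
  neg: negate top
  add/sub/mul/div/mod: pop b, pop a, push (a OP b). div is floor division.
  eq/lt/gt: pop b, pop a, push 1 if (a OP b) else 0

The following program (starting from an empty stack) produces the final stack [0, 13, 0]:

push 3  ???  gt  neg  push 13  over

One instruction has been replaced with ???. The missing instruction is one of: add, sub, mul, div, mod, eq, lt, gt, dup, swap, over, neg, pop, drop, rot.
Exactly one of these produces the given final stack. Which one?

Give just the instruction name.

Stack before ???: [3]
Stack after ???:  [3, 3]
The instruction that transforms [3] -> [3, 3] is: dup

Answer: dup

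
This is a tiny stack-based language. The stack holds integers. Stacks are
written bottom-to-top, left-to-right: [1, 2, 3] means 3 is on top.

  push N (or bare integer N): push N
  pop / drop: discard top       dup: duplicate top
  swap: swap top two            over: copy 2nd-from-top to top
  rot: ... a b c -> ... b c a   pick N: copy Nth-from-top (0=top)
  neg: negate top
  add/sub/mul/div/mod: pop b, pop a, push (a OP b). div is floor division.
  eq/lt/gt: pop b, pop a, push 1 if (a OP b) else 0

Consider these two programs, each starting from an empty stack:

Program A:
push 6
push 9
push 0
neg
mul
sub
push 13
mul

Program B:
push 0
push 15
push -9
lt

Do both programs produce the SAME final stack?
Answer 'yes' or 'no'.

Program A trace:
  After 'push 6': [6]
  After 'push 9': [6, 9]
  After 'push 0': [6, 9, 0]
  After 'neg': [6, 9, 0]
  After 'mul': [6, 0]
  After 'sub': [6]
  After 'push 13': [6, 13]
  After 'mul': [78]
Program A final stack: [78]

Program B trace:
  After 'push 0': [0]
  After 'push 15': [0, 15]
  After 'push -9': [0, 15, -9]
  After 'lt': [0, 0]
Program B final stack: [0, 0]
Same: no

Answer: no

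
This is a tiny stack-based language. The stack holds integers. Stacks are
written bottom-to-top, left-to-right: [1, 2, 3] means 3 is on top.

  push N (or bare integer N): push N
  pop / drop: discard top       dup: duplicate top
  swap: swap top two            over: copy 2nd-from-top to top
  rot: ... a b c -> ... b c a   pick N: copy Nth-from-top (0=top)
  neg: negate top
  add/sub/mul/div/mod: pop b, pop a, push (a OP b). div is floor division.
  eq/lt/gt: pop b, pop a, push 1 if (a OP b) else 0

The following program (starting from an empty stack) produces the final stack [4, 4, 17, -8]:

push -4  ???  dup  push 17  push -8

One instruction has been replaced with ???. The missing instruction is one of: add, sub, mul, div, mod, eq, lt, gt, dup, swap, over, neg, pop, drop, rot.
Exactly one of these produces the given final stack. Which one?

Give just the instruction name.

Stack before ???: [-4]
Stack after ???:  [4]
The instruction that transforms [-4] -> [4] is: neg

Answer: neg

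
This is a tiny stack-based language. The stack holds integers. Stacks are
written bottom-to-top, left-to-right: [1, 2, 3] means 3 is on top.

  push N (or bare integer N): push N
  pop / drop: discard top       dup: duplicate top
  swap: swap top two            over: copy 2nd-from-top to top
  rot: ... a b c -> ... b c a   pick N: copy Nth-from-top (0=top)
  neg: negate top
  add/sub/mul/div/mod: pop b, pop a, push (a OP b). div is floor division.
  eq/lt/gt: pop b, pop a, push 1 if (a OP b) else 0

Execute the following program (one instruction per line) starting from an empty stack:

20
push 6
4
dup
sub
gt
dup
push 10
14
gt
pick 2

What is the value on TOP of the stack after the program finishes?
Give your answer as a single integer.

After 'push 20': [20]
After 'push 6': [20, 6]
After 'push 4': [20, 6, 4]
After 'dup': [20, 6, 4, 4]
After 'sub': [20, 6, 0]
After 'gt': [20, 1]
After 'dup': [20, 1, 1]
After 'push 10': [20, 1, 1, 10]
After 'push 14': [20, 1, 1, 10, 14]
After 'gt': [20, 1, 1, 0]
After 'pick 2': [20, 1, 1, 0, 1]

Answer: 1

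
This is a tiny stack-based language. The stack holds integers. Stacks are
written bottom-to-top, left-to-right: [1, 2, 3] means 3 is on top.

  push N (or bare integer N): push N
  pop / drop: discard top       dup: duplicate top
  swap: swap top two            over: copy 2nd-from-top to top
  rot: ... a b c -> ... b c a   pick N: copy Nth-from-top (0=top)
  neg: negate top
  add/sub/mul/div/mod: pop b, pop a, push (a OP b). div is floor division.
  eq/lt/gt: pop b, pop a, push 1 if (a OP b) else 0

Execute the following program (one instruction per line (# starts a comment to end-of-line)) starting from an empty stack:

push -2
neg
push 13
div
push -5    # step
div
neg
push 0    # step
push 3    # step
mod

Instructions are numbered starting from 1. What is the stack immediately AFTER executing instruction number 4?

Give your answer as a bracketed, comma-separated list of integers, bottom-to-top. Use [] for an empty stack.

Answer: [0]

Derivation:
Step 1 ('push -2'): [-2]
Step 2 ('neg'): [2]
Step 3 ('push 13'): [2, 13]
Step 4 ('div'): [0]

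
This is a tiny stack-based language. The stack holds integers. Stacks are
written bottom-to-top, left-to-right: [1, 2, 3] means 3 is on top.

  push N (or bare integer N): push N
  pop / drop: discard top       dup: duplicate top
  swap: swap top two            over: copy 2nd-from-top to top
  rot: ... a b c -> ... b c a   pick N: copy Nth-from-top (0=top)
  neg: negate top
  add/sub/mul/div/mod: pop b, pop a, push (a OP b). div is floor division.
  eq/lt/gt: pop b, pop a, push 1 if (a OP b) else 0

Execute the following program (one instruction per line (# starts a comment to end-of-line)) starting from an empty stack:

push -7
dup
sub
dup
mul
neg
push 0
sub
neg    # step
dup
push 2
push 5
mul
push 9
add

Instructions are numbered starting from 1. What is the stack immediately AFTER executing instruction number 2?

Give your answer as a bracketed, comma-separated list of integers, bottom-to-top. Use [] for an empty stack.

Answer: [-7, -7]

Derivation:
Step 1 ('push -7'): [-7]
Step 2 ('dup'): [-7, -7]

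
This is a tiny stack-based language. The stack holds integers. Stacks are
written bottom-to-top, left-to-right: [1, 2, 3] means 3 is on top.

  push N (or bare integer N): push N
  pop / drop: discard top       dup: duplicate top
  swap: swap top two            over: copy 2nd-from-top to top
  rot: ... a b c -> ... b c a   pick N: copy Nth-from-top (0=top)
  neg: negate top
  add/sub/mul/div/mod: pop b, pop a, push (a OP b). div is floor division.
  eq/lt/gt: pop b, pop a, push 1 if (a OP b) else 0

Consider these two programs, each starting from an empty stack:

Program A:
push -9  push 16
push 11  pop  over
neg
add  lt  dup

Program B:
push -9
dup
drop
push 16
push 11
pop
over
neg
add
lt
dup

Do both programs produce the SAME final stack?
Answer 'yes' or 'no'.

Program A trace:
  After 'push -9': [-9]
  After 'push 16': [-9, 16]
  After 'push 11': [-9, 16, 11]
  After 'pop': [-9, 16]
  After 'over': [-9, 16, -9]
  After 'neg': [-9, 16, 9]
  After 'add': [-9, 25]
  After 'lt': [1]
  After 'dup': [1, 1]
Program A final stack: [1, 1]

Program B trace:
  After 'push -9': [-9]
  After 'dup': [-9, -9]
  After 'drop': [-9]
  After 'push 16': [-9, 16]
  After 'push 11': [-9, 16, 11]
  After 'pop': [-9, 16]
  After 'over': [-9, 16, -9]
  After 'neg': [-9, 16, 9]
  After 'add': [-9, 25]
  After 'lt': [1]
  After 'dup': [1, 1]
Program B final stack: [1, 1]
Same: yes

Answer: yes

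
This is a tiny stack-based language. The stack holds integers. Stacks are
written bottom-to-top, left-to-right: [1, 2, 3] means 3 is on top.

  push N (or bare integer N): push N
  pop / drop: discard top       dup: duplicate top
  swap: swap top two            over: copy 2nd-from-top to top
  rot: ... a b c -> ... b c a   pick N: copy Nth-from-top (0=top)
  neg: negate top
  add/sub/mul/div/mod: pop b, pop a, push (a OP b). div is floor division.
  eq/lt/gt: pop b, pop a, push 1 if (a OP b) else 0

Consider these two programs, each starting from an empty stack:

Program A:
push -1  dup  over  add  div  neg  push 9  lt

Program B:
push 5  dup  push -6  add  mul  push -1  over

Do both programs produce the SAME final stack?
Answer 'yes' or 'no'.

Answer: no

Derivation:
Program A trace:
  After 'push -1': [-1]
  After 'dup': [-1, -1]
  After 'over': [-1, -1, -1]
  After 'add': [-1, -2]
  After 'div': [0]
  After 'neg': [0]
  After 'push 9': [0, 9]
  After 'lt': [1]
Program A final stack: [1]

Program B trace:
  After 'push 5': [5]
  After 'dup': [5, 5]
  After 'push -6': [5, 5, -6]
  After 'add': [5, -1]
  After 'mul': [-5]
  After 'push -1': [-5, -1]
  After 'over': [-5, -1, -5]
Program B final stack: [-5, -1, -5]
Same: no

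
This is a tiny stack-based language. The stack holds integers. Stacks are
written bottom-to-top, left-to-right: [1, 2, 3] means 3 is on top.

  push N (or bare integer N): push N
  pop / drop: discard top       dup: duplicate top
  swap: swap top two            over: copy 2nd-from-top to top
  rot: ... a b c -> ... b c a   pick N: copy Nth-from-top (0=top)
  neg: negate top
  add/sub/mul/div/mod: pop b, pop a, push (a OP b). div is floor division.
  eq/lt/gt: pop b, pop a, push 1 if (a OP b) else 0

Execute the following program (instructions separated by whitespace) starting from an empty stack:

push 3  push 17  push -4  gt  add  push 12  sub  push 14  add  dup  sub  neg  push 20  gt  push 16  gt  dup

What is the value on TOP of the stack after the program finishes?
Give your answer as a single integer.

After 'push 3': [3]
After 'push 17': [3, 17]
After 'push -4': [3, 17, -4]
After 'gt': [3, 1]
After 'add': [4]
After 'push 12': [4, 12]
After 'sub': [-8]
After 'push 14': [-8, 14]
After 'add': [6]
After 'dup': [6, 6]
After 'sub': [0]
After 'neg': [0]
After 'push 20': [0, 20]
After 'gt': [0]
After 'push 16': [0, 16]
After 'gt': [0]
After 'dup': [0, 0]

Answer: 0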